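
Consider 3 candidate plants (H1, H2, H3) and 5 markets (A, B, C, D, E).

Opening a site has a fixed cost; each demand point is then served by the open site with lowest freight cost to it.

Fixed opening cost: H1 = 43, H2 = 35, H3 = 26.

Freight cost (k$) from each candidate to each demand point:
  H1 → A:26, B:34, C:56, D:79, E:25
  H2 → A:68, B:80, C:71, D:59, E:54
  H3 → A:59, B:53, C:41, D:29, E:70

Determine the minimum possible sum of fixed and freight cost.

224

Open {H1, H3}: assign each demand point to its cheapest open site.
  A→H1 26, B→H1 34, C→H3 41, D→H3 29, E→H1 25
  freight cost 155, fixed 69 → total 224.
Compare {H1, H2, H3}: freight cost 155 + fixed 104 = 259.
Compare {H1}: freight cost 220 + fixed 43 = 263.
Compare {H3}: freight cost 252 + fixed 26 = 278.
All other subsets cost ≥ 259. Minimum total cost: 224.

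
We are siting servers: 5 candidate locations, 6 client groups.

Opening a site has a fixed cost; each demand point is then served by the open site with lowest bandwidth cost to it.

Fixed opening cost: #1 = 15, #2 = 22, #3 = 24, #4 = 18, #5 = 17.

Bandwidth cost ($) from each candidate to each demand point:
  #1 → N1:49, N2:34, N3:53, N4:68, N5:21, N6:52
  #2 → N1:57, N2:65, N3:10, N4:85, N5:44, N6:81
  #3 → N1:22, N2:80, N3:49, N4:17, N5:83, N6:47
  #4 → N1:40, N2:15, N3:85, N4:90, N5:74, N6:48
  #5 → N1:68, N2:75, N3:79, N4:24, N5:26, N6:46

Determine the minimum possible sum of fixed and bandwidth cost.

211

Open {#1, #2, #3, #4}: assign each demand point to its cheapest open site.
  N1→#3 22, N2→#4 15, N3→#2 10, N4→#3 17, N5→#1 21, N6→#3 47
  bandwidth cost 132, fixed 79 → total 211.
Compare {#1, #2, #3}: bandwidth cost 151 + fixed 61 = 212.
Compare {#2, #3, #4, #5}: bandwidth cost 136 + fixed 81 = 217.
Compare {#2, #4, #5}: bandwidth cost 161 + fixed 57 = 218.
All other subsets cost ≥ 212. Minimum total cost: 211.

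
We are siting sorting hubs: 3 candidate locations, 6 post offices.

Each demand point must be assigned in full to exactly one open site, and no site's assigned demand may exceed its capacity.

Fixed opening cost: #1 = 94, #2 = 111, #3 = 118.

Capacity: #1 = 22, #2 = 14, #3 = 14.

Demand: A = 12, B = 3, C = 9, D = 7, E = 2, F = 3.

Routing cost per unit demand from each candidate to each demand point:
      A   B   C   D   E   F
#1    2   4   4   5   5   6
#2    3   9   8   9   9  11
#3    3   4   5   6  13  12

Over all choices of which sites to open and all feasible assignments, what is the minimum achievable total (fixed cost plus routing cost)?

360

Open {#1, #2}; cheapest assignment that respects the capacities:
  #1 (cap 22, load 22): B, C, D, F — cost 3×4 + 9×4 + 7×5 + 3×6 = 101
  #2 (cap 14, load 14): A, E — cost 12×3 + 2×9 = 54
  Shipping 155, fixed 205 → total 360.
  Any other capacity-feasible assignment to {#1, #2} ships for at least 155.
Compare {#1, #3}: its best feasible assignment gives total 372.
Compare {#1, #2, #3}: its best feasible assignment gives total 470.
Every other set of open sites that can feasibly serve all demand totals ≥ 372 even under its best assignment. Minimum: 360.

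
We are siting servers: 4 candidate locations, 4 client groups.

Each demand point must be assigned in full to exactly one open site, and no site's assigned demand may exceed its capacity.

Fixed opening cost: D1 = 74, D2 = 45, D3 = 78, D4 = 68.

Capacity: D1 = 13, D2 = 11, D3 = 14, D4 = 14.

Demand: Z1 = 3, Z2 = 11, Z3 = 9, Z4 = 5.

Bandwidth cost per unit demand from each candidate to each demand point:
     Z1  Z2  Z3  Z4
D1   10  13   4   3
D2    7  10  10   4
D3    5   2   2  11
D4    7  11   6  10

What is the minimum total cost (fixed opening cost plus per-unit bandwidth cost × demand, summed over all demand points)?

287

Open {D3, D4}; cheapest assignment that respects the capacities:
  D3 (cap 14, load 14): Z1, Z2 — cost 3×5 + 11×2 = 37
  D4 (cap 14, load 14): Z3, Z4 — cost 9×6 + 5×10 = 104
  Shipping 141, fixed 146 → total 287.
  Any other capacity-feasible assignment to {D3, D4} ships for at least 141.
Compare {D1, D2, D3}: its best feasible assignment gives total 290.
Compare {D2, D3, D4}: its best feasible assignment gives total 302.
Every other set of open sites that can feasibly serve all demand totals ≥ 290 even under its best assignment. Minimum: 287.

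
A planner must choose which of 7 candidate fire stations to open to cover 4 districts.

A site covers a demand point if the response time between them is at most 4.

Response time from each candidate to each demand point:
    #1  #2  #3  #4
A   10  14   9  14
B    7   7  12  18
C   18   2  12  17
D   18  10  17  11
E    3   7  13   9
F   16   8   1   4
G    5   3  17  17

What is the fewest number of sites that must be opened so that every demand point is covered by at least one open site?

3

Coverage sets (demand points within 4 of each site):
  A: {}
  B: {}
  C: {#2}
  D: {}
  E: {#1}
  F: {#3, #4}
  G: {#2}
No 2 sites suffice: every size-2 union leaves at least one demand point uncovered.
But {C, E, F} covers everything, so the minimum is 3.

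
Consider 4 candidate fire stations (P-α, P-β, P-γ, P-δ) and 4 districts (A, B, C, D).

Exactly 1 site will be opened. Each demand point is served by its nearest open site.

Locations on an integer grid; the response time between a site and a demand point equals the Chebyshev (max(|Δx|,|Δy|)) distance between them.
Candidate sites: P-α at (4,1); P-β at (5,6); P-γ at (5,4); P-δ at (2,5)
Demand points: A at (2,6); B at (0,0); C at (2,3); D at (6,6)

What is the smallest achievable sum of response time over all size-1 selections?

Open {P-δ}.
  A→P-δ 1, B→P-δ 5, C→P-δ 2, D→P-δ 4  ⇒ total 12.
Compare {P-β}: total 13.
Compare {P-γ}: total 13.
No size-1 selection does better; minimum is 12.

12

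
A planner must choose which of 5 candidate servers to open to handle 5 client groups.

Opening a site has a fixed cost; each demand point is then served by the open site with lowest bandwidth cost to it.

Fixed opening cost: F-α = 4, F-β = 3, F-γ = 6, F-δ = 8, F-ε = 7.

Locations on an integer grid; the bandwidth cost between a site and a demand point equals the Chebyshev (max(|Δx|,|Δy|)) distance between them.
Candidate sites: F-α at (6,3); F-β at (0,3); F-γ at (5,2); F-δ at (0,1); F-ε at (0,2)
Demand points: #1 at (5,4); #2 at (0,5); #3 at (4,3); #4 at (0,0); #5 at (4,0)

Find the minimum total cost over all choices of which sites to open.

Open {F-α, F-β}: assign each demand point to its cheapest open site.
  #1→F-α 1, #2→F-β 2, #3→F-α 2, #4→F-β 3, #5→F-α 3
  bandwidth cost 11, fixed 7 → total 18.
Compare {F-β, F-γ}: bandwidth cost 10 + fixed 9 = 19.
Compare {F-β}: bandwidth cost 18 + fixed 3 = 21.
Compare {F-γ}: bandwidth cost 15 + fixed 6 = 21.
All other subsets cost ≥ 19. Minimum total cost: 18.

18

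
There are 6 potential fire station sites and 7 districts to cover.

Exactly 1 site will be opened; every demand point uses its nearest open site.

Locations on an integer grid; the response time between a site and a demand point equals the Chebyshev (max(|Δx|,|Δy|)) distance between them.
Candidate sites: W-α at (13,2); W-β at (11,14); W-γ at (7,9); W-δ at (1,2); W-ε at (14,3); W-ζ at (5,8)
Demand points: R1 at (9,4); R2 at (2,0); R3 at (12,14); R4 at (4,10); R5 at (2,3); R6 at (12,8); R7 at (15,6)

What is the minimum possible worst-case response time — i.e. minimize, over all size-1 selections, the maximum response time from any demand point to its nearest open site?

9

Open {W-γ}.
  Farthest demand point is R2 at response time 9 (to W-γ); all others are ≤ 9.
With {W-ζ} the worst case is 10.
With {W-α} the worst case is 12.
No size-1 selection achieves below 9.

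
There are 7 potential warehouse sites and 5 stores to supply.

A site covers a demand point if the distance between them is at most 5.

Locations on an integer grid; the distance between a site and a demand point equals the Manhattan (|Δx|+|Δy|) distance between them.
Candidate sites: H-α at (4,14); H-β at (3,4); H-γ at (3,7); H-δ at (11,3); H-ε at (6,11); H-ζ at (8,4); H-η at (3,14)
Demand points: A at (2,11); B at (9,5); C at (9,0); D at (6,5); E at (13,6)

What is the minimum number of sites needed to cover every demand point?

Coverage sets (demand points within 5 of each site):
  H-α: {A}
  H-β: {D}
  H-γ: {A, D}
  H-δ: {B, C, E}
  H-ε: {A}
  H-ζ: {B, C, D}
  H-η: {A}
No single site covers all 5 demand points.
But {H-γ, H-δ} covers everything, so the minimum is 2.

2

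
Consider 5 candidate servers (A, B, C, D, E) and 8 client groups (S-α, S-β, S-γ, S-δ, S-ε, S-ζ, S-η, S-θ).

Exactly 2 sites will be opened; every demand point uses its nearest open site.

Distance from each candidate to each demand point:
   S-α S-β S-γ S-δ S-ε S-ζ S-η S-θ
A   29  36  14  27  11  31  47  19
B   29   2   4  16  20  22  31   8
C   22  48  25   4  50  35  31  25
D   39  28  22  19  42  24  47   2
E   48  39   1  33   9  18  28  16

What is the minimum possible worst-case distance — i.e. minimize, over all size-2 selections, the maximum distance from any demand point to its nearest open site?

Open {B, E}.
  Farthest demand point is S-α at distance 29 (to B); all others are ≤ 29.
With {A, B} the worst case is 31.
With {B, C} the worst case is 31.
No size-2 selection achieves below 29.

29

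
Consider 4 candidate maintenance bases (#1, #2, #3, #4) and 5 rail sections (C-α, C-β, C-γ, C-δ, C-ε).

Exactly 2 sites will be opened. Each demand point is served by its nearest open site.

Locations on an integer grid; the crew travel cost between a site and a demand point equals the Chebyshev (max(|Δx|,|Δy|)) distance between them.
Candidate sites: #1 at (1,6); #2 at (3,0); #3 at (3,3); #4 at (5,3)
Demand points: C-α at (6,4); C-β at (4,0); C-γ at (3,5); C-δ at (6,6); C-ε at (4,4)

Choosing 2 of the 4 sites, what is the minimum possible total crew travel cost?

8

Open {#2, #4}.
  C-α→#4 1, C-β→#2 1, C-γ→#4 2, C-δ→#4 3, C-ε→#4 1  ⇒ total 8.
Compare {#1, #4}: total 10.
Compare {#2, #3}: total 10.
No size-2 selection does better; minimum is 8.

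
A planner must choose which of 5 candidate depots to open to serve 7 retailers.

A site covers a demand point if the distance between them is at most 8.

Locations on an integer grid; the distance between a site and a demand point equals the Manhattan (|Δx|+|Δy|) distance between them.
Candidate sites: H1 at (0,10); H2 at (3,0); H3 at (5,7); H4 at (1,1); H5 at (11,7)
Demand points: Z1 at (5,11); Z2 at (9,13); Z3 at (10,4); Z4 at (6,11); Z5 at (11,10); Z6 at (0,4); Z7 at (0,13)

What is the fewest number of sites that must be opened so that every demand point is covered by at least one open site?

Coverage sets (demand points within 8 of each site):
  H1: {Z1, Z4, Z6, Z7}
  H2: {Z6}
  H3: {Z1, Z3, Z4, Z6}
  H4: {Z6}
  H5: {Z2, Z3, Z5}
No single site covers all 7 demand points.
But {H1, H5} covers everything, so the minimum is 2.

2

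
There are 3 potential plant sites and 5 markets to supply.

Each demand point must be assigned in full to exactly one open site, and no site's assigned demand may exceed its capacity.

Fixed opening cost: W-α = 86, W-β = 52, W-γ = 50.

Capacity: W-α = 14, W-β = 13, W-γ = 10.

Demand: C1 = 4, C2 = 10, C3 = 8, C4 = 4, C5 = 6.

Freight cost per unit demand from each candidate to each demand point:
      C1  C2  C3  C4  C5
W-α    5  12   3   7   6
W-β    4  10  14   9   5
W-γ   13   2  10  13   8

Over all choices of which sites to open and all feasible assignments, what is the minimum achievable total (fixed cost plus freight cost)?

Open {W-α, W-β, W-γ}; cheapest assignment that respects the capacities:
  W-α (cap 14, load 12): C3, C4 — cost 8×3 + 4×7 = 52
  W-β (cap 13, load 10): C1, C5 — cost 4×4 + 6×5 = 46
  W-γ (cap 10, load 10): C2 — cost 10×2 = 20
  Shipping 118, fixed 188 → total 306.
  Any other capacity-feasible assignment to {W-α, W-β, W-γ} ships for at least 118.
Total demand is 32 and no other set of sites has combined capacity ≥ 32, so {W-α, W-β, W-γ} is the only feasible choice of open sites. Minimum: 306.

306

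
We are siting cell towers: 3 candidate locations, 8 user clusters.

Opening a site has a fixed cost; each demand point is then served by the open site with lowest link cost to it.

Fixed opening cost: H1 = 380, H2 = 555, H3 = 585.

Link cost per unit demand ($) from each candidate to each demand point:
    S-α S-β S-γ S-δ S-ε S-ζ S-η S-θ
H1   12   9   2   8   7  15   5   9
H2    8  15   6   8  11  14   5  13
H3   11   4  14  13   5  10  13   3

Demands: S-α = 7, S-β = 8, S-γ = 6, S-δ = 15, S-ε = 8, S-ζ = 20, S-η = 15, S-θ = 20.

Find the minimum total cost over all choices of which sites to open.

Open {H1}: assign each demand point to its cheapest open site.
  S-α→H1 7×12=84, S-β→H1 8×9=72, S-γ→H1 6×2=12, S-δ→H1 15×8=120, S-ε→H1 8×7=56, S-ζ→H1 20×15=300, S-η→H1 15×5=75, S-θ→H1 20×9=180
  link cost 899, fixed 380 → total 1279.
Compare {H3}: link cost 883 + fixed 585 = 1468.
Compare {H1, H3}: link cost 616 + fixed 965 = 1581.
Compare {H2}: link cost 1035 + fixed 555 = 1590.
All other subsets cost ≥ 1468. Minimum total cost: 1279.

1279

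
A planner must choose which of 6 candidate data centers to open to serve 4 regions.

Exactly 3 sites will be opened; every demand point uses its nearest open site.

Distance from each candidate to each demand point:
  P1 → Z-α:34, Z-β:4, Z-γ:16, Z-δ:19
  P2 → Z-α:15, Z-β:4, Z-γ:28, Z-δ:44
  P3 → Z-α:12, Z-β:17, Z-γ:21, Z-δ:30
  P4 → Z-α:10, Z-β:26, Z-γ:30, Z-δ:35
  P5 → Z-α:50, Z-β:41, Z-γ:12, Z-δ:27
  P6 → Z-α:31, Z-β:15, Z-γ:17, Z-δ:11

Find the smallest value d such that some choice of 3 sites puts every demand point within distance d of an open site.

15

Open {P2, P5, P6}.
  Farthest demand point is Z-α at distance 15 (to P2); all others are ≤ 15.
With {P3, P5, P6} the worst case is 15.
With {P4, P5, P6} the worst case is 15.
No size-3 selection achieves below 15.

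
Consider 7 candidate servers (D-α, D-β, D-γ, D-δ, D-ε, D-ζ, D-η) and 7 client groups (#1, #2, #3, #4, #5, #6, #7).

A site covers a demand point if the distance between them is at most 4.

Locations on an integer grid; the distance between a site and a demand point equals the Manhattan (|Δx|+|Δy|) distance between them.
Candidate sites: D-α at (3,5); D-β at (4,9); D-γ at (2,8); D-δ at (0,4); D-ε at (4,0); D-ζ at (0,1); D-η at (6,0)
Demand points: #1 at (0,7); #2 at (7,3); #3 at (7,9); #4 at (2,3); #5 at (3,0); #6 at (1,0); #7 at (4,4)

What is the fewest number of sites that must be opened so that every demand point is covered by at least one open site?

Coverage sets (demand points within 4 of each site):
  D-α: {#4, #7}
  D-β: {#3}
  D-γ: {#1}
  D-δ: {#1, #4, #7}
  D-ε: {#5, #6, #7}
  D-ζ: {#4, #5, #6}
  D-η: {#2, #5}
No 3 sites suffice: every size-3 union leaves at least one demand point uncovered.
But {D-β, D-δ, D-ε, D-η} covers everything, so the minimum is 4.

4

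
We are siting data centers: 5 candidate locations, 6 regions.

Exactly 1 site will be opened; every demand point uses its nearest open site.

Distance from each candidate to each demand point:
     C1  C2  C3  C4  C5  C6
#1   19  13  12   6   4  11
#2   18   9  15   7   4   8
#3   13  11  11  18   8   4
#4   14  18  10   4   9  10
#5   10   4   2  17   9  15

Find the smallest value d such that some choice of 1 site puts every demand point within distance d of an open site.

Open {#5}.
  Farthest demand point is C4 at distance 17 (to #5); all others are ≤ 17.
With {#2} the worst case is 18.
With {#3} the worst case is 18.
No size-1 selection achieves below 17.

17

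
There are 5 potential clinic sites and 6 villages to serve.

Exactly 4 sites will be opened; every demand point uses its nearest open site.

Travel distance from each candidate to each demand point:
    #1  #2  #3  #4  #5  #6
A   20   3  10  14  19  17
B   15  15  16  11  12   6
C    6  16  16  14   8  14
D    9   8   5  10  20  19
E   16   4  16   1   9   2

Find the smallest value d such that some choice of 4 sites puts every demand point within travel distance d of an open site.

8

Open {A, C, D, E}.
  Farthest demand point is #5 at travel distance 8 (to C); all others are ≤ 8.
With {B, C, D, E} the worst case is 8.
With {A, B, D, E} the worst case is 9.
No size-4 selection achieves below 8.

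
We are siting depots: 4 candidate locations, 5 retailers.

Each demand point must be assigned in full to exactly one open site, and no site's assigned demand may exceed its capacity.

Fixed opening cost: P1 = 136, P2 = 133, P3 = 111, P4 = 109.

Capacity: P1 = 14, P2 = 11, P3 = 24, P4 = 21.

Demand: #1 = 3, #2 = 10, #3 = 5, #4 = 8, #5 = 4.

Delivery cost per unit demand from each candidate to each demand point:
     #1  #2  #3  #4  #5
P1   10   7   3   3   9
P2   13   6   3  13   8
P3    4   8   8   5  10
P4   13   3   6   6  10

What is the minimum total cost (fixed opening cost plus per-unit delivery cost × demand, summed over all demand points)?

372

Open {P3, P4}; cheapest assignment that respects the capacities:
  P3 (cap 24, load 15): #1, #4, #5 — cost 3×4 + 8×5 + 4×10 = 92
  P4 (cap 21, load 15): #2, #3 — cost 10×3 + 5×6 = 60
  Shipping 152, fixed 220 → total 372.
  Any other capacity-feasible assignment to {P3, P4} ships for at least 152.
Compare {P1, P4}: its best feasible assignment gives total 393.
Compare {P2, P4}: its best feasible assignment gives total 406.
Every other set of open sites that can feasibly serve all demand totals ≥ 393 even under its best assignment. Minimum: 372.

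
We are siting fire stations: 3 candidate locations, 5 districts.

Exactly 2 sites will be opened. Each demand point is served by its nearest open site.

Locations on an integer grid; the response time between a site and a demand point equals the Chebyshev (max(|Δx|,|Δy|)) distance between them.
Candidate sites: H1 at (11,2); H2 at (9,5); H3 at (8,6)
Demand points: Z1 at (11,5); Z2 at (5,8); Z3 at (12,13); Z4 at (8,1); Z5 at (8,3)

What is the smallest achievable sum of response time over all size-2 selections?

18

Open {H2, H3}.
  Z1→H2 2, Z2→H3 3, Z3→H3 7, Z4→H2 4, Z5→H2 2  ⇒ total 18.
Compare {H1, H2}: total 19.
Compare {H1, H3}: total 19.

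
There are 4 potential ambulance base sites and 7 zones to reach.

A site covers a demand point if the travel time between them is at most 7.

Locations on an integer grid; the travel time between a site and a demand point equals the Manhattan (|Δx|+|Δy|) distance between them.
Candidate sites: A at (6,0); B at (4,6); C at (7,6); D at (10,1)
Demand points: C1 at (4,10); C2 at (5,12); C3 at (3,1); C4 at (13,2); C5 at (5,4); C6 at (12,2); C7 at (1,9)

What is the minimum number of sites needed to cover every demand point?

Coverage sets (demand points within 7 of each site):
  A: {C3, C5}
  B: {C1, C2, C3, C5, C7}
  C: {C1, C5}
  D: {C3, C4, C6}
No single site covers all 7 demand points.
But {B, D} covers everything, so the minimum is 2.

2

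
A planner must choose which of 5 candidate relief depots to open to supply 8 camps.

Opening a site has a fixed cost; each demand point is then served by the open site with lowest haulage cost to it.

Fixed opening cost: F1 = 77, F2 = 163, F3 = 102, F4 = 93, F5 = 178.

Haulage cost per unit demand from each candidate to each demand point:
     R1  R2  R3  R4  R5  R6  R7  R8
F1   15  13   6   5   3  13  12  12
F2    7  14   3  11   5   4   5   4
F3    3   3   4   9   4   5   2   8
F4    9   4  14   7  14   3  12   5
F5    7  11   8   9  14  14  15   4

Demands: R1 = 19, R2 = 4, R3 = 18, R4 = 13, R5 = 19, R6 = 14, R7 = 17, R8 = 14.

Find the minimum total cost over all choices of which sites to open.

Open {F3, F4}: assign each demand point to its cheapest open site.
  R1→F3 19×3=57, R2→F3 4×3=12, R3→F3 18×4=72, R4→F4 13×7=91, R5→F3 19×4=76, R6→F4 14×3=42, R7→F3 17×2=34, R8→F4 14×5=70
  haulage cost 454, fixed 195 → total 649.
Compare {F3}: haulage cost 550 + fixed 102 = 652.
Compare {F1, F3}: haulage cost 479 + fixed 179 = 658.
Compare {F1, F3, F4}: haulage cost 409 + fixed 272 = 681.
All other subsets cost ≥ 652. Minimum total cost: 649.

649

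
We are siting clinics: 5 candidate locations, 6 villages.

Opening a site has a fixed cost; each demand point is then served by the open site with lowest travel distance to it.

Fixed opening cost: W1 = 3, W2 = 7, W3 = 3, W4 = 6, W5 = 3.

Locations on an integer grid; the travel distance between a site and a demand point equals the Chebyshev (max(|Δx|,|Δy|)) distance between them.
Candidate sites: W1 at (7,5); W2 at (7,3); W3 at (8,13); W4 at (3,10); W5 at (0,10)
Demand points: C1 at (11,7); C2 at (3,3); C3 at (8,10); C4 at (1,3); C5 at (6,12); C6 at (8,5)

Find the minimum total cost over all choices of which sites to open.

Open {W1, W3}: assign each demand point to its cheapest open site.
  C1→W1 4, C2→W1 4, C3→W3 3, C4→W1 6, C5→W3 2, C6→W1 1
  travel distance 20, fixed 6 → total 26.
Compare {W1, W3, W5}: travel distance 20 + fixed 9 = 29.
Compare {W1}: travel distance 27 + fixed 3 = 30.
Compare {W2, W3}: travel distance 21 + fixed 10 = 31.
All other subsets cost ≥ 29. Minimum total cost: 26.

26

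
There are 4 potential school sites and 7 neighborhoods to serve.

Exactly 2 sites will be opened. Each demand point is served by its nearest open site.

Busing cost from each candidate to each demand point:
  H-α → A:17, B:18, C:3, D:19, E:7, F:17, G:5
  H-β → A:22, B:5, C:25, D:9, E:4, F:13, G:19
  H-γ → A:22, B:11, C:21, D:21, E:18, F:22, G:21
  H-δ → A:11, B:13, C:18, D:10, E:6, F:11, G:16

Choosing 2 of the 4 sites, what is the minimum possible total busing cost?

Open {H-α, H-β}.
  A→H-α 17, B→H-β 5, C→H-α 3, D→H-β 9, E→H-β 4, F→H-β 13, G→H-α 5  ⇒ total 56.
Compare {H-α, H-δ}: total 59.
Compare {H-β, H-δ}: total 74.
No size-2 selection does better; minimum is 56.

56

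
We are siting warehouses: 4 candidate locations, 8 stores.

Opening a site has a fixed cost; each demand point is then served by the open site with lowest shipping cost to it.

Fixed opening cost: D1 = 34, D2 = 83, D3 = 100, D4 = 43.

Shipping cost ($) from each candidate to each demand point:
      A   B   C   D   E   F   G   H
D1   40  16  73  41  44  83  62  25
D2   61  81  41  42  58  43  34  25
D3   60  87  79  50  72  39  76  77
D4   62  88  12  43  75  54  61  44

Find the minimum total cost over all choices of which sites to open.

Open {D1, D4}: assign each demand point to its cheapest open site.
  A→D1 40, B→D1 16, C→D4 12, D→D1 41, E→D1 44, F→D4 54, G→D4 61, H→D1 25
  shipping cost 293, fixed 77 → total 370.
Compare {D1, D2}: shipping cost 284 + fixed 117 = 401.
Compare {D1, D2, D4}: shipping cost 255 + fixed 160 = 415.
Compare {D1}: shipping cost 384 + fixed 34 = 418.
All other subsets cost ≥ 401. Minimum total cost: 370.

370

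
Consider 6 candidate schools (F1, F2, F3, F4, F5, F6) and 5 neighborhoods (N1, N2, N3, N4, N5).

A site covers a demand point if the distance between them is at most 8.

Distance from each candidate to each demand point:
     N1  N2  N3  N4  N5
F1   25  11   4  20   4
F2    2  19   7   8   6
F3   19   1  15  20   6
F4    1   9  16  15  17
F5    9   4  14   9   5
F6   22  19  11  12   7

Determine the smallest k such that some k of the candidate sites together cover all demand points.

Coverage sets (demand points within 8 of each site):
  F1: {N3, N5}
  F2: {N1, N3, N4, N5}
  F3: {N2, N5}
  F4: {N1}
  F5: {N2, N5}
  F6: {N5}
No single site covers all 5 demand points.
But {F2, F3} covers everything, so the minimum is 2.

2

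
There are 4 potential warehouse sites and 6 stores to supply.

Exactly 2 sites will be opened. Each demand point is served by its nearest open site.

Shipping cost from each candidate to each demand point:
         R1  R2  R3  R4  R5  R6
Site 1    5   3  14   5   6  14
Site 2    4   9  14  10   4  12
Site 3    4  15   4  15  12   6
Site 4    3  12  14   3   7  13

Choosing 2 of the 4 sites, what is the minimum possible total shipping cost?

28

Open {Site 1, Site 3}.
  R1→Site 3 4, R2→Site 1 3, R3→Site 3 4, R4→Site 1 5, R5→Site 1 6, R6→Site 3 6  ⇒ total 28.
Compare {Site 3, Site 4}: total 35.
Compare {Site 2, Site 3}: total 37.
No size-2 selection does better; minimum is 28.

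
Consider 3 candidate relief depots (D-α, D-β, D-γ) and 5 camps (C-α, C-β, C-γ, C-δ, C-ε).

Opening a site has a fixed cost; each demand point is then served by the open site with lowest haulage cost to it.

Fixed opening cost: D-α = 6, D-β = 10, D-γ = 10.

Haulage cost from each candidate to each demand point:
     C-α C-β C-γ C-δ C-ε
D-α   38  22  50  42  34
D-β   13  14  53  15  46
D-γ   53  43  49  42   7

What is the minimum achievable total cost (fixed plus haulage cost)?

118

Open {D-β, D-γ}: assign each demand point to its cheapest open site.
  C-α→D-β 13, C-β→D-β 14, C-γ→D-γ 49, C-δ→D-β 15, C-ε→D-γ 7
  haulage cost 98, fixed 20 → total 118.
Compare {D-α, D-β, D-γ}: haulage cost 98 + fixed 26 = 124.
Compare {D-α, D-β}: haulage cost 126 + fixed 16 = 142.
Compare {D-β}: haulage cost 141 + fixed 10 = 151.
All other subsets cost ≥ 124. Minimum total cost: 118.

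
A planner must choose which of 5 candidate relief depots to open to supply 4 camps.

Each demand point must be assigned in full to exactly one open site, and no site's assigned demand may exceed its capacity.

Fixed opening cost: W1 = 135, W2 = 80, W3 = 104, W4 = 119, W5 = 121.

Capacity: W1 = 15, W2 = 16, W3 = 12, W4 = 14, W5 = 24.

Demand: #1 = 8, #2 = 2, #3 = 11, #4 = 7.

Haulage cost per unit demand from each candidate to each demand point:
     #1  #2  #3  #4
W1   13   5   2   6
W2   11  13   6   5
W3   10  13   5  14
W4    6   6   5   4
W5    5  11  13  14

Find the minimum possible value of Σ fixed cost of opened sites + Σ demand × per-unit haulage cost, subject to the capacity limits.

370

Open {W1, W2}; cheapest assignment that respects the capacities:
  W1 (cap 15, load 13): #2, #3 — cost 2×5 + 11×2 = 32
  W2 (cap 16, load 15): #1, #4 — cost 8×11 + 7×5 = 123
  Shipping 155, fixed 215 → total 370.
  Any other capacity-feasible assignment to {W1, W2} ships for at least 155.
Compare {W2, W4}: its best feasible assignment gives total 389.
Compare {W1, W5}: its best feasible assignment gives total 426.
Every other set of open sites that can feasibly serve all demand totals ≥ 389 even under its best assignment. Minimum: 370.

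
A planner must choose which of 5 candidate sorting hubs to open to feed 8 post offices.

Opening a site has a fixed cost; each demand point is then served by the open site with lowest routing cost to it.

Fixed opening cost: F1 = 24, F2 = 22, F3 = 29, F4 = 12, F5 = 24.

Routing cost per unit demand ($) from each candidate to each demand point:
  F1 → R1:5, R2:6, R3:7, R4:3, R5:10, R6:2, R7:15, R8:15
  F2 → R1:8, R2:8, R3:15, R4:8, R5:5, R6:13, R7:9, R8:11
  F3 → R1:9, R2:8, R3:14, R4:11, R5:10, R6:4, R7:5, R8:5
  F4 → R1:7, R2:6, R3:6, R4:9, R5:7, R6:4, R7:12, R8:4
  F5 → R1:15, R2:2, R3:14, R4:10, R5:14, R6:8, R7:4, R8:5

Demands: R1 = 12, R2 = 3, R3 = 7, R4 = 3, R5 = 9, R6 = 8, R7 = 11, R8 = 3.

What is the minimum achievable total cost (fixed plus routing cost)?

312

Open {F1, F4, F5}: assign each demand point to its cheapest open site.
  R1→F1 12×5=60, R2→F5 3×2=6, R3→F4 7×6=42, R4→F1 3×3=9, R5→F4 9×7=63, R6→F1 8×2=16, R7→F5 11×4=44, R8→F4 3×4=12
  routing cost 252, fixed 60 → total 312.
Compare {F1, F2, F5}: routing cost 244 + fixed 70 = 314.
Compare {F1, F2, F4, F5}: routing cost 234 + fixed 82 = 316.
Compare {F1, F5}: routing cost 289 + fixed 48 = 337.
All other subsets cost ≥ 314. Minimum total cost: 312.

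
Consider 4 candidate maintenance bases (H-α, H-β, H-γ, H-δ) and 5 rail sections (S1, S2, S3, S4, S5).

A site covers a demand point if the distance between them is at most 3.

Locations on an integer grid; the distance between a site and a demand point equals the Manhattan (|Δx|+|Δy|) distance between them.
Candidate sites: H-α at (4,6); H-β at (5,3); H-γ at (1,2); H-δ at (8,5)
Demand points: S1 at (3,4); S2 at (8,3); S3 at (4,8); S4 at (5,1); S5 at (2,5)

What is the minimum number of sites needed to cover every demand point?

Coverage sets (demand points within 3 of each site):
  H-α: {S1, S3, S5}
  H-β: {S1, S2, S4}
  H-γ: {}
  H-δ: {S2}
No single site covers all 5 demand points.
But {H-α, H-β} covers everything, so the minimum is 2.

2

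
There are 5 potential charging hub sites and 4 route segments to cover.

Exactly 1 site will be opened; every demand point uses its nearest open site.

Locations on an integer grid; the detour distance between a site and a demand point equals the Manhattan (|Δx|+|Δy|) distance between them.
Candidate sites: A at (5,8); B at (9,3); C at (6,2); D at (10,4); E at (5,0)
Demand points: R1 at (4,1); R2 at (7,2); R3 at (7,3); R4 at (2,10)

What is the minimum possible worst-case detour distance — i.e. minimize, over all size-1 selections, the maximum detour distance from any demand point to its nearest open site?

Open {A}.
  Farthest demand point is R1 at detour distance 8 (to A); all others are ≤ 8.
With {C} the worst case is 12.
With {E} the worst case is 13.
No size-1 selection achieves below 8.

8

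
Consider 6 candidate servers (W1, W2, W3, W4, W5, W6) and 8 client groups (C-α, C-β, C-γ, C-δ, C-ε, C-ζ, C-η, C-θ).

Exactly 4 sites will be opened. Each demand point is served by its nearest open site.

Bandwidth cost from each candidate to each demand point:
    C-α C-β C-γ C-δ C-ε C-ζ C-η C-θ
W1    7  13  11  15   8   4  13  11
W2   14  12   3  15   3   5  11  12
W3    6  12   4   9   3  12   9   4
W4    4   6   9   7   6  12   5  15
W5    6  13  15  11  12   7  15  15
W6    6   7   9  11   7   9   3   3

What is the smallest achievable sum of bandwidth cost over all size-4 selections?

33

Open {W1, W2, W4, W6}.
  C-α→W4 4, C-β→W4 6, C-γ→W2 3, C-δ→W4 7, C-ε→W2 3, C-ζ→W1 4, C-η→W6 3, C-θ→W6 3  ⇒ total 33.
Compare {W1, W3, W4, W6}: total 34.
Compare {W2, W3, W4, W6}: total 34.
No size-4 selection does better; minimum is 33.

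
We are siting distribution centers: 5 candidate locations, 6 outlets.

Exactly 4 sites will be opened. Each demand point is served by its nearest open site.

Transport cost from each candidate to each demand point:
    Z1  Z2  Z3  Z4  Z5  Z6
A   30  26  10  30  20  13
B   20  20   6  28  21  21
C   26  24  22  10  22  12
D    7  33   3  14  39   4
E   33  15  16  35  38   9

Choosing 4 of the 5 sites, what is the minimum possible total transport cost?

59

Open {A, C, D, E}.
  Z1→D 7, Z2→E 15, Z3→D 3, Z4→C 10, Z5→A 20, Z6→D 4  ⇒ total 59.
Compare {B, C, D, E}: total 60.
Compare {A, B, D, E}: total 63.
No size-4 selection does better; minimum is 59.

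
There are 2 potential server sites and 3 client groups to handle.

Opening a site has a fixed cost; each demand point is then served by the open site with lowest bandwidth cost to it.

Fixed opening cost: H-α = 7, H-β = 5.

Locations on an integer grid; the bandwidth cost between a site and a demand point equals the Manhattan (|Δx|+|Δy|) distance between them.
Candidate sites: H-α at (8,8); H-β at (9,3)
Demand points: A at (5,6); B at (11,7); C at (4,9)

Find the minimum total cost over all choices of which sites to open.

Open {H-α}: assign each demand point to its cheapest open site.
  A→H-α 5, B→H-α 4, C→H-α 5
  bandwidth cost 14, fixed 7 → total 21.
Compare {H-α, H-β}: bandwidth cost 14 + fixed 12 = 26.
Compare {H-β}: bandwidth cost 24 + fixed 5 = 29.

21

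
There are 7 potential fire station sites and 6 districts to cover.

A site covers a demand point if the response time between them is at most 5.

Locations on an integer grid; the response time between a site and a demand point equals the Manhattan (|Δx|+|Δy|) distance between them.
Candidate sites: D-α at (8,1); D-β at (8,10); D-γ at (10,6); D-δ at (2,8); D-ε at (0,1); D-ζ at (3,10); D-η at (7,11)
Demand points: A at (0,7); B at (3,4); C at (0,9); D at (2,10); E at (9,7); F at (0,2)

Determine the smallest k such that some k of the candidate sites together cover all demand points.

3

Coverage sets (demand points within 5 of each site):
  D-α: {}
  D-β: {E}
  D-γ: {E}
  D-δ: {A, B, C, D}
  D-ε: {F}
  D-ζ: {C, D}
  D-η: {}
No 2 sites suffice: every size-2 union leaves at least one demand point uncovered.
But {D-β, D-δ, D-ε} covers everything, so the minimum is 3.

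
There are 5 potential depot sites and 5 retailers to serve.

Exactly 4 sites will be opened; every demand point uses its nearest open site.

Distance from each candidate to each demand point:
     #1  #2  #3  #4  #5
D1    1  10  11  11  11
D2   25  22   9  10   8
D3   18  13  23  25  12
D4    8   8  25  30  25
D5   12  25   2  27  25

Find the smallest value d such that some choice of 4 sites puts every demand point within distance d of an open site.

Open {D1, D2, D3, D4}.
  Farthest demand point is #4 at distance 10 (to D2); all others are ≤ 10.
With {D1, D2, D3, D5} the worst case is 10.
With {D1, D2, D4, D5} the worst case is 10.
No size-4 selection achieves below 10.

10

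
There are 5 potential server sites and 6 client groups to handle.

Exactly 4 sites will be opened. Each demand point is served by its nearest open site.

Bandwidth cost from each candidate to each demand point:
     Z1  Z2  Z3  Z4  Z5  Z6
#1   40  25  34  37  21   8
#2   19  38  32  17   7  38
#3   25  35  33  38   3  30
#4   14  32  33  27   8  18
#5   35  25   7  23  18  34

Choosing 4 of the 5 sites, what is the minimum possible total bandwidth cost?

Open {#1, #2, #4, #5}.
  Z1→#4 14, Z2→#1 25, Z3→#5 7, Z4→#2 17, Z5→#2 7, Z6→#1 8  ⇒ total 78.
Compare {#1, #2, #3, #5}: total 79.
Compare {#1, #3, #4, #5}: total 80.
No size-4 selection does better; minimum is 78.

78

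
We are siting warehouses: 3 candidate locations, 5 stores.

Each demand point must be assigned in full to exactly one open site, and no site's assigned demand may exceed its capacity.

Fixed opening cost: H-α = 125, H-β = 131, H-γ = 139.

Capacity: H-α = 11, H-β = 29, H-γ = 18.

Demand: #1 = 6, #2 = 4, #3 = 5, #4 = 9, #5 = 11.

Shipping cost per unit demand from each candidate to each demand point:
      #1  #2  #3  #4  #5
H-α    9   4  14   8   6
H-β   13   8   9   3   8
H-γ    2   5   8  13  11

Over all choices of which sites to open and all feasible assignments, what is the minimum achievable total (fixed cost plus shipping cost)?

457

Open {H-β, H-γ}; cheapest assignment that respects the capacities:
  H-β (cap 29, load 20): #4, #5 — cost 9×3 + 11×8 = 115
  H-γ (cap 18, load 15): #1, #2, #3 — cost 6×2 + 4×5 + 5×8 = 72
  Shipping 187, fixed 270 → total 457.
  Any other capacity-feasible assignment to {H-β, H-γ} ships for at least 187.
Compare {H-α, H-β}: its best feasible assignment gives total 486.
Compare {H-α, H-β, H-γ}: its best feasible assignment gives total 560.
Every other set of open sites that can feasibly serve all demand totals ≥ 486 even under its best assignment. Minimum: 457.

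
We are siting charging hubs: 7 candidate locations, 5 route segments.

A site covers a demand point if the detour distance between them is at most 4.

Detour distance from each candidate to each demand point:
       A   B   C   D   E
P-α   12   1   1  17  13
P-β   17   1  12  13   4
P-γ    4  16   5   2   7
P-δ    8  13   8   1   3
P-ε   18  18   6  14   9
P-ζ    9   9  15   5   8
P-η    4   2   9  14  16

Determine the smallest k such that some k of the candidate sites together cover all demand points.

Coverage sets (demand points within 4 of each site):
  P-α: {B, C}
  P-β: {B, E}
  P-γ: {A, D}
  P-δ: {D, E}
  P-ε: {}
  P-ζ: {}
  P-η: {A, B}
No 2 sites suffice: every size-2 union leaves at least one demand point uncovered.
But {P-α, P-β, P-γ} covers everything, so the minimum is 3.

3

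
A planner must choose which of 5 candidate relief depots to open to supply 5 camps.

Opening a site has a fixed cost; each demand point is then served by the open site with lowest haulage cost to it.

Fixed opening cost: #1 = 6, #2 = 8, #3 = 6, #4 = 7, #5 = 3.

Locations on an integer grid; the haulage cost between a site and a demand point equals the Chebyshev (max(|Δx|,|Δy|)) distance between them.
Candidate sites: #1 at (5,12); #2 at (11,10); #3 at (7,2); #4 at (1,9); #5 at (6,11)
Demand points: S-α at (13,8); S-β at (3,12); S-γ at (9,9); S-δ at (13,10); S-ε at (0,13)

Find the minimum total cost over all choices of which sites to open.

Open {#2, #5}: assign each demand point to its cheapest open site.
  S-α→#2 2, S-β→#5 3, S-γ→#2 2, S-δ→#2 2, S-ε→#5 6
  haulage cost 15, fixed 11 → total 26.
Compare {#1, #2}: haulage cost 13 + fixed 14 = 27.
Compare {#2, #4}: haulage cost 13 + fixed 15 = 28.
Compare {#5}: haulage cost 26 + fixed 3 = 29.
All other subsets cost ≥ 27. Minimum total cost: 26.

26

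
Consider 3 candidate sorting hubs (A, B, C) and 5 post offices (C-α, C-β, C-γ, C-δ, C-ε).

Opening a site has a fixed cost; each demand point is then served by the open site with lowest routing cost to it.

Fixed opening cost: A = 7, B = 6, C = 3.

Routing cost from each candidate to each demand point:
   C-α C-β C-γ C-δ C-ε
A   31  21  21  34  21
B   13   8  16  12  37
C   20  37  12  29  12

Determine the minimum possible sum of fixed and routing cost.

Open {B, C}: assign each demand point to its cheapest open site.
  C-α→B 13, C-β→B 8, C-γ→C 12, C-δ→B 12, C-ε→C 12
  routing cost 57, fixed 9 → total 66.
Compare {A, B, C}: routing cost 57 + fixed 16 = 73.
Compare {A, B}: routing cost 70 + fixed 13 = 83.
Compare {B}: routing cost 86 + fixed 6 = 92.
All other subsets cost ≥ 73. Minimum total cost: 66.

66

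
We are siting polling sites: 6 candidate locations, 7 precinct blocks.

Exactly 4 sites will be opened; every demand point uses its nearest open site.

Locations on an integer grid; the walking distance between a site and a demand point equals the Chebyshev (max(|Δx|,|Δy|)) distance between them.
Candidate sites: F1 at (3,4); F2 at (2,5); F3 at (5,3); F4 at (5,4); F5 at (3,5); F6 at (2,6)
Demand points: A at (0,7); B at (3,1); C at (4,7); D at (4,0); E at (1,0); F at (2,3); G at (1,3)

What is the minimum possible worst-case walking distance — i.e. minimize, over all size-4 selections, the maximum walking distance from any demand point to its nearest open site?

4

Open {F1, F2, F3, F4}.
  Farthest demand point is E at walking distance 4 (to F1); all others are ≤ 4.
With {F1, F2, F3, F5} the worst case is 4.
With {F1, F2, F3, F6} the worst case is 4.
No size-4 selection achieves below 4.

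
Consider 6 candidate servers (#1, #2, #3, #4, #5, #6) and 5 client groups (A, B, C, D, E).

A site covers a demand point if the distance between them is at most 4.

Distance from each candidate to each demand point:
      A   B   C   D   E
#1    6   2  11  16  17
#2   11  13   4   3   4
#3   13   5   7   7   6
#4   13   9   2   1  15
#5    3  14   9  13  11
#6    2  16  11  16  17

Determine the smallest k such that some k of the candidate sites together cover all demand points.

3

Coverage sets (demand points within 4 of each site):
  #1: {B}
  #2: {C, D, E}
  #3: {}
  #4: {C, D}
  #5: {A}
  #6: {A}
No 2 sites suffice: every size-2 union leaves at least one demand point uncovered.
But {#1, #2, #5} covers everything, so the minimum is 3.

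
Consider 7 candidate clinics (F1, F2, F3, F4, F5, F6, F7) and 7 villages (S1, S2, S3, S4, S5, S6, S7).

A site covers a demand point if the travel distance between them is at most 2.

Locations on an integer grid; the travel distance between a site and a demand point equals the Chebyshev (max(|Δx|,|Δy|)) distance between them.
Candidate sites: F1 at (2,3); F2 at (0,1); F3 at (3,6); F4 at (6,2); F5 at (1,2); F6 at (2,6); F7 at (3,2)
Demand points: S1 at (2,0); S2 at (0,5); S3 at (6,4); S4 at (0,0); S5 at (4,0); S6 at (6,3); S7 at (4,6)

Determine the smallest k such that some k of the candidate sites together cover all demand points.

3

Coverage sets (demand points within 2 of each site):
  F1: {S2}
  F2: {S1, S4}
  F3: {S7}
  F4: {S3, S5, S6}
  F5: {S1, S4}
  F6: {S2, S7}
  F7: {S1, S5}
No 2 sites suffice: every size-2 union leaves at least one demand point uncovered.
But {F2, F4, F6} covers everything, so the minimum is 3.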